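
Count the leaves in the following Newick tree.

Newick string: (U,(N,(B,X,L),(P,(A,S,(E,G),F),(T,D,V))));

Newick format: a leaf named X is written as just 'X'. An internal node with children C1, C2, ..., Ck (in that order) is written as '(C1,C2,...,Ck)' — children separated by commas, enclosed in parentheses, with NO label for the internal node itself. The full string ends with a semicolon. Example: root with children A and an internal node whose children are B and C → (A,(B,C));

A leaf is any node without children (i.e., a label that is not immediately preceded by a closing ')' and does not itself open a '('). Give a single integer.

Answer: 14

Derivation:
Newick: (U,(N,(B,X,L),(P,(A,S,(E,G),F),(T,D,V))));
Scan left-to-right; a leaf is any maximal label run not followed by '(':
  pos 1: leaf 'U' → count = 1
  pos 4: leaf 'N' → count = 2
  pos 7: leaf 'B' → count = 3
  pos 9: leaf 'X' → count = 4
  pos 11: leaf 'L' → count = 5
  pos 15: leaf 'P' → count = 6
  pos 18: leaf 'A' → count = 7
  pos 20: leaf 'S' → count = 8
  pos 23: leaf 'E' → count = 9
  pos 25: leaf 'G' → count = 10
  pos 28: leaf 'F' → count = 11
  pos 32: leaf 'T' → count = 12
  pos 34: leaf 'D' → count = 13
  pos 36: leaf 'V' → count = 14
Total leaves: 14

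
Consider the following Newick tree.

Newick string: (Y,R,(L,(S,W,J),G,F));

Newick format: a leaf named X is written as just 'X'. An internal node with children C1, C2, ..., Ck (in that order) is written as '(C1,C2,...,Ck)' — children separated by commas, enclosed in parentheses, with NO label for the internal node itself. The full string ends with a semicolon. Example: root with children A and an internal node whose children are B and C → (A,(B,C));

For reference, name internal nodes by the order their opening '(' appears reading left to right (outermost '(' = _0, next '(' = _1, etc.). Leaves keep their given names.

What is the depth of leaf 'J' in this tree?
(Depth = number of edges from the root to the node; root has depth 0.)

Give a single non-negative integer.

Answer: 3

Derivation:
Newick: (Y,R,(L,(S,W,J),G,F));
Naming internals by '(' encounter order: outermost '(' = _0, next = _1, ...
Query node: J
Path from root: _0 -> _1 -> _2 -> J
Depth of J: 3 (number of edges from root)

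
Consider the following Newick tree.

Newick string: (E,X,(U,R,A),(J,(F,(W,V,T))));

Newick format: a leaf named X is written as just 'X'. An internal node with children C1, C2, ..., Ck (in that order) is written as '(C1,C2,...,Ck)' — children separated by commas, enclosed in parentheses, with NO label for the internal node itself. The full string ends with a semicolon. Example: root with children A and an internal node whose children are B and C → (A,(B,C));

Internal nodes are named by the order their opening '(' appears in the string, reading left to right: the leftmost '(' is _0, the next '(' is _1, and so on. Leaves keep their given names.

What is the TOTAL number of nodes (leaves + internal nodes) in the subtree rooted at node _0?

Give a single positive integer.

Newick: (E,X,(U,R,A),(J,(F,(W,V,T))));
Locate _0: it is the '(' at position 0 (the 1st '(' reading left to right).
Query: subtree rooted at _0
_0: subtree_size = 1 + 14
  E: subtree_size = 1 + 0
  X: subtree_size = 1 + 0
  _1: subtree_size = 1 + 3
    U: subtree_size = 1 + 0
    R: subtree_size = 1 + 0
    A: subtree_size = 1 + 0
  _2: subtree_size = 1 + 7
    J: subtree_size = 1 + 0
    _3: subtree_size = 1 + 5
      F: subtree_size = 1 + 0
      _4: subtree_size = 1 + 3
        W: subtree_size = 1 + 0
        V: subtree_size = 1 + 0
        T: subtree_size = 1 + 0
Total subtree size of _0: 15

Answer: 15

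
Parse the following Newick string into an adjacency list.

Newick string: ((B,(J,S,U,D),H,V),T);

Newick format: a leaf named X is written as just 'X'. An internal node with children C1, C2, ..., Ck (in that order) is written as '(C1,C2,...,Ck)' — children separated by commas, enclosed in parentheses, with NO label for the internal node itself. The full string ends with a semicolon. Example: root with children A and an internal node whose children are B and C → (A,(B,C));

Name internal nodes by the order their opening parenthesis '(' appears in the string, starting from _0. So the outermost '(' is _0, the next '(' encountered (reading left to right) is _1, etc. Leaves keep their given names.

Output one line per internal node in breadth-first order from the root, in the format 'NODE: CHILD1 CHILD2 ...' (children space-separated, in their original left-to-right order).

Input: ((B,(J,S,U,D),H,V),T);
Scanning left-to-right, naming '(' by encounter order:
  pos 0: '(' -> open internal node _0 (depth 1)
  pos 1: '(' -> open internal node _1 (depth 2)
  pos 4: '(' -> open internal node _2 (depth 3)
  pos 12: ')' -> close internal node _2 (now at depth 2)
  pos 17: ')' -> close internal node _1 (now at depth 1)
  pos 20: ')' -> close internal node _0 (now at depth 0)
Total internal nodes: 3
BFS adjacency from root:
  _0: _1 T
  _1: B _2 H V
  _2: J S U D

Answer: _0: _1 T
_1: B _2 H V
_2: J S U D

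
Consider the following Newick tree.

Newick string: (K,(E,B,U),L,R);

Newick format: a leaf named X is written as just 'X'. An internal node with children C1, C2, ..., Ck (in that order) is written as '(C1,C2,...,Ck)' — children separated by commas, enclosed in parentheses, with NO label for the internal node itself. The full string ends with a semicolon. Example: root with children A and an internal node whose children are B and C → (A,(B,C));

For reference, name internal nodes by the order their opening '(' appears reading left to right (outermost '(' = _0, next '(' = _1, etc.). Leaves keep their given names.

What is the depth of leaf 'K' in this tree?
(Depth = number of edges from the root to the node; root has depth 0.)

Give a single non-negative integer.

Answer: 1

Derivation:
Newick: (K,(E,B,U),L,R);
Naming internals by '(' encounter order: outermost '(' = _0, next = _1, ...
Query node: K
Path from root: _0 -> K
Depth of K: 1 (number of edges from root)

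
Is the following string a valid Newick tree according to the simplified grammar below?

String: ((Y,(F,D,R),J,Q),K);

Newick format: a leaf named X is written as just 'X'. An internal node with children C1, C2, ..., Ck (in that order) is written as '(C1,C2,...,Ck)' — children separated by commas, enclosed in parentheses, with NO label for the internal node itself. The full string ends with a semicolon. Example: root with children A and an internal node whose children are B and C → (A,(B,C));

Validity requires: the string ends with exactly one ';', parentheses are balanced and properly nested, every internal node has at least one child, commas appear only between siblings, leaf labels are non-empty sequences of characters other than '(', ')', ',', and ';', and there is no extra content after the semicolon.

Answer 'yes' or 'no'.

Input: ((Y,(F,D,R),J,Q),K);
Paren balance: 3 '(' vs 3 ')' OK
Ends with single ';': True
Full parse: OK
Valid: True

Answer: yes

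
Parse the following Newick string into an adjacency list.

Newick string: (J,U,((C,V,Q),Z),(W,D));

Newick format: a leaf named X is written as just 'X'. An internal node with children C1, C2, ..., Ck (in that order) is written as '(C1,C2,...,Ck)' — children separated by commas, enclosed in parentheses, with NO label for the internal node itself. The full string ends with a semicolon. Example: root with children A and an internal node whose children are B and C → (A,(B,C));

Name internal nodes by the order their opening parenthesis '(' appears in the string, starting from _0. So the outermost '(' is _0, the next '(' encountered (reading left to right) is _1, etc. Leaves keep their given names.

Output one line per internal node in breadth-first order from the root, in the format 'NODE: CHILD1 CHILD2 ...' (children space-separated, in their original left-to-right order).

Input: (J,U,((C,V,Q),Z),(W,D));
Scanning left-to-right, naming '(' by encounter order:
  pos 0: '(' -> open internal node _0 (depth 1)
  pos 5: '(' -> open internal node _1 (depth 2)
  pos 6: '(' -> open internal node _2 (depth 3)
  pos 12: ')' -> close internal node _2 (now at depth 2)
  pos 15: ')' -> close internal node _1 (now at depth 1)
  pos 17: '(' -> open internal node _3 (depth 2)
  pos 21: ')' -> close internal node _3 (now at depth 1)
  pos 22: ')' -> close internal node _0 (now at depth 0)
Total internal nodes: 4
BFS adjacency from root:
  _0: J U _1 _3
  _1: _2 Z
  _3: W D
  _2: C V Q

Answer: _0: J U _1 _3
_1: _2 Z
_3: W D
_2: C V Q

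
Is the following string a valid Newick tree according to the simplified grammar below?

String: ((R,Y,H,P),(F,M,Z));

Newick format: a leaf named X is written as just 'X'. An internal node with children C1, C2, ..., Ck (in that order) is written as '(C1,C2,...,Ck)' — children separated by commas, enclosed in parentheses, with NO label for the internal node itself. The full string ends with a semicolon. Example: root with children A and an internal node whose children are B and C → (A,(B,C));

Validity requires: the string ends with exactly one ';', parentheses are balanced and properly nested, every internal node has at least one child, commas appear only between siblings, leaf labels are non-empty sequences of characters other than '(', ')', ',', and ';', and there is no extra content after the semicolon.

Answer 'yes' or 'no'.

Input: ((R,Y,H,P),(F,M,Z));
Paren balance: 3 '(' vs 3 ')' OK
Ends with single ';': True
Full parse: OK
Valid: True

Answer: yes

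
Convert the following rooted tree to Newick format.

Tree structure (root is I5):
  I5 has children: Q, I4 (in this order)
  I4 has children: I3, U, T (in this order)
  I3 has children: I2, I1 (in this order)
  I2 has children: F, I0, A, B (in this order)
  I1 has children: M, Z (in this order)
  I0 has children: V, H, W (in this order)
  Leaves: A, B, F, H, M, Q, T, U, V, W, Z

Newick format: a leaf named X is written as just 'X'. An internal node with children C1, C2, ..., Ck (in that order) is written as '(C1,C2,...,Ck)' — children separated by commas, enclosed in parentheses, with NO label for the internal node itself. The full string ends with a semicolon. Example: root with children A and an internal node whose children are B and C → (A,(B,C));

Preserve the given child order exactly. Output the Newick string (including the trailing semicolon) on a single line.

internal I5 with children ['Q', 'I4']
  leaf 'Q' → 'Q'
  internal I4 with children ['I3', 'U', 'T']
    internal I3 with children ['I2', 'I1']
      internal I2 with children ['F', 'I0', 'A', 'B']
        leaf 'F' → 'F'
        internal I0 with children ['V', 'H', 'W']
          leaf 'V' → 'V'
          leaf 'H' → 'H'
          leaf 'W' → 'W'
        → '(V,H,W)'
        leaf 'A' → 'A'
        leaf 'B' → 'B'
      → '(F,(V,H,W),A,B)'
      internal I1 with children ['M', 'Z']
        leaf 'M' → 'M'
        leaf 'Z' → 'Z'
      → '(M,Z)'
    → '((F,(V,H,W),A,B),(M,Z))'
    leaf 'U' → 'U'
    leaf 'T' → 'T'
  → '(((F,(V,H,W),A,B),(M,Z)),U,T)'
→ '(Q,(((F,(V,H,W),A,B),(M,Z)),U,T))'
Final: (Q,(((F,(V,H,W),A,B),(M,Z)),U,T));

Answer: (Q,(((F,(V,H,W),A,B),(M,Z)),U,T));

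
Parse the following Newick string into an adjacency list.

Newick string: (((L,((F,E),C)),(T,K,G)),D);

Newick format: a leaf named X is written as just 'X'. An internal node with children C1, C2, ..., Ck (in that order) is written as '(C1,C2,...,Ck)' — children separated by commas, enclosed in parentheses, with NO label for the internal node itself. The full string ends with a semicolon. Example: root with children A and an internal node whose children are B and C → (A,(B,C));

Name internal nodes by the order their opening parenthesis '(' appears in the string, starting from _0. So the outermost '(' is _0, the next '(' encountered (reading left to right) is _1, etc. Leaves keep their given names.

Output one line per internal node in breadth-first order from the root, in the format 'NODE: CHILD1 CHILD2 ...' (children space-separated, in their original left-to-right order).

Answer: _0: _1 D
_1: _2 _5
_2: L _3
_5: T K G
_3: _4 C
_4: F E

Derivation:
Input: (((L,((F,E),C)),(T,K,G)),D);
Scanning left-to-right, naming '(' by encounter order:
  pos 0: '(' -> open internal node _0 (depth 1)
  pos 1: '(' -> open internal node _1 (depth 2)
  pos 2: '(' -> open internal node _2 (depth 3)
  pos 5: '(' -> open internal node _3 (depth 4)
  pos 6: '(' -> open internal node _4 (depth 5)
  pos 10: ')' -> close internal node _4 (now at depth 4)
  pos 13: ')' -> close internal node _3 (now at depth 3)
  pos 14: ')' -> close internal node _2 (now at depth 2)
  pos 16: '(' -> open internal node _5 (depth 3)
  pos 22: ')' -> close internal node _5 (now at depth 2)
  pos 23: ')' -> close internal node _1 (now at depth 1)
  pos 26: ')' -> close internal node _0 (now at depth 0)
Total internal nodes: 6
BFS adjacency from root:
  _0: _1 D
  _1: _2 _5
  _2: L _3
  _5: T K G
  _3: _4 C
  _4: F E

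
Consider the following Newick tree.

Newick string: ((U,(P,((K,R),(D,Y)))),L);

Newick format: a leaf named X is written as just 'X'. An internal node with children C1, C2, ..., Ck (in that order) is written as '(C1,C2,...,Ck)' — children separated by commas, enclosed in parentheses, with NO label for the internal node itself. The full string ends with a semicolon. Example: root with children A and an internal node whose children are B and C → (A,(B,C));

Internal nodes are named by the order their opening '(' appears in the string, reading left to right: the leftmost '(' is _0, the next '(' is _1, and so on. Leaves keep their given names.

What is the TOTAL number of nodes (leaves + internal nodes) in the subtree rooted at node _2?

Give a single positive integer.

Answer: 9

Derivation:
Newick: ((U,(P,((K,R),(D,Y)))),L);
Locate _2: it is the '(' at position 4 (the 3rd '(' reading left to right).
Query: subtree rooted at _2
_2: subtree_size = 1 + 8
  P: subtree_size = 1 + 0
  _3: subtree_size = 1 + 6
    _4: subtree_size = 1 + 2
      K: subtree_size = 1 + 0
      R: subtree_size = 1 + 0
    _5: subtree_size = 1 + 2
      D: subtree_size = 1 + 0
      Y: subtree_size = 1 + 0
Total subtree size of _2: 9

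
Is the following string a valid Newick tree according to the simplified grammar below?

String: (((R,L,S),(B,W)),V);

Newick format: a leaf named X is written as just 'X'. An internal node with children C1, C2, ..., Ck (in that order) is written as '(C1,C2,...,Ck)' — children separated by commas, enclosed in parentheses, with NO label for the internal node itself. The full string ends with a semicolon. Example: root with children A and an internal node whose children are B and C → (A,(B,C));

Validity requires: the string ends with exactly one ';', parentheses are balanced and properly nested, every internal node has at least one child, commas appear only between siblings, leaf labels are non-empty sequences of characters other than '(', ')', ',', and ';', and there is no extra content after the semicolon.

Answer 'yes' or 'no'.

Input: (((R,L,S),(B,W)),V);
Paren balance: 4 '(' vs 4 ')' OK
Ends with single ';': True
Full parse: OK
Valid: True

Answer: yes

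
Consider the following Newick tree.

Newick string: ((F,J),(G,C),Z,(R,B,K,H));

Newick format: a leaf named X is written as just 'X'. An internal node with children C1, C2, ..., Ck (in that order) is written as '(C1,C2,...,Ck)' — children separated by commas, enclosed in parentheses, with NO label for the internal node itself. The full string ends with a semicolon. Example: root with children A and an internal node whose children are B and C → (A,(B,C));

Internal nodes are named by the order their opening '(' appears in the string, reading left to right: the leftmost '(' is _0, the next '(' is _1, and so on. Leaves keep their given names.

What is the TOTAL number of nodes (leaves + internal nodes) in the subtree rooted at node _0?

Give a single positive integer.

Newick: ((F,J),(G,C),Z,(R,B,K,H));
Locate _0: it is the '(' at position 0 (the 1st '(' reading left to right).
Query: subtree rooted at _0
_0: subtree_size = 1 + 12
  _1: subtree_size = 1 + 2
    F: subtree_size = 1 + 0
    J: subtree_size = 1 + 0
  _2: subtree_size = 1 + 2
    G: subtree_size = 1 + 0
    C: subtree_size = 1 + 0
  Z: subtree_size = 1 + 0
  _3: subtree_size = 1 + 4
    R: subtree_size = 1 + 0
    B: subtree_size = 1 + 0
    K: subtree_size = 1 + 0
    H: subtree_size = 1 + 0
Total subtree size of _0: 13

Answer: 13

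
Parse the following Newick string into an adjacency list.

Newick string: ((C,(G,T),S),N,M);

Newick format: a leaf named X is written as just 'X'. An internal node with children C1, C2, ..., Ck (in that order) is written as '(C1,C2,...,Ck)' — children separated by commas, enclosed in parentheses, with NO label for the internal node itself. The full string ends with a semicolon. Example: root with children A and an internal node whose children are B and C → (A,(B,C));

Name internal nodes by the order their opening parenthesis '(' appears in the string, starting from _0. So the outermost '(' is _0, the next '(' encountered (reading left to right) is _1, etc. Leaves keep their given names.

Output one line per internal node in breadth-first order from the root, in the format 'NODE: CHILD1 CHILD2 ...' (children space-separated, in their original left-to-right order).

Input: ((C,(G,T),S),N,M);
Scanning left-to-right, naming '(' by encounter order:
  pos 0: '(' -> open internal node _0 (depth 1)
  pos 1: '(' -> open internal node _1 (depth 2)
  pos 4: '(' -> open internal node _2 (depth 3)
  pos 8: ')' -> close internal node _2 (now at depth 2)
  pos 11: ')' -> close internal node _1 (now at depth 1)
  pos 16: ')' -> close internal node _0 (now at depth 0)
Total internal nodes: 3
BFS adjacency from root:
  _0: _1 N M
  _1: C _2 S
  _2: G T

Answer: _0: _1 N M
_1: C _2 S
_2: G T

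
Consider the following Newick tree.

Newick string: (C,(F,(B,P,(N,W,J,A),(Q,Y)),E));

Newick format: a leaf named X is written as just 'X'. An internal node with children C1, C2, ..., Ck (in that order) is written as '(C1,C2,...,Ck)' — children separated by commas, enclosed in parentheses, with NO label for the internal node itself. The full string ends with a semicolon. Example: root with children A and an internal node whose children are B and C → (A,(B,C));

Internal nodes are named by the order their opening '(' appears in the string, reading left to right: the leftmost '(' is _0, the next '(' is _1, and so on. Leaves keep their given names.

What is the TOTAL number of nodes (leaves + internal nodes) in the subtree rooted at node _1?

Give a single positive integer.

Newick: (C,(F,(B,P,(N,W,J,A),(Q,Y)),E));
Locate _1: it is the '(' at position 3 (the 2nd '(' reading left to right).
Query: subtree rooted at _1
_1: subtree_size = 1 + 13
  F: subtree_size = 1 + 0
  _2: subtree_size = 1 + 10
    B: subtree_size = 1 + 0
    P: subtree_size = 1 + 0
    _3: subtree_size = 1 + 4
      N: subtree_size = 1 + 0
      W: subtree_size = 1 + 0
      J: subtree_size = 1 + 0
      A: subtree_size = 1 + 0
    _4: subtree_size = 1 + 2
      Q: subtree_size = 1 + 0
      Y: subtree_size = 1 + 0
  E: subtree_size = 1 + 0
Total subtree size of _1: 14

Answer: 14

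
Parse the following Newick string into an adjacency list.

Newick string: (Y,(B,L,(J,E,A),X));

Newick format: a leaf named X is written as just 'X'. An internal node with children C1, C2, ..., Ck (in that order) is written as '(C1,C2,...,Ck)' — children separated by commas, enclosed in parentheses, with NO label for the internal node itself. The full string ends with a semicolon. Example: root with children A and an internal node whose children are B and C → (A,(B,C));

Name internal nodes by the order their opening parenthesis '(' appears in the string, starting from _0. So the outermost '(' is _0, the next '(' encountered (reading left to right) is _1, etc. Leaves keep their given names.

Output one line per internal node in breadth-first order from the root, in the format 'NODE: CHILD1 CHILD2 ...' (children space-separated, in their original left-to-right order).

Input: (Y,(B,L,(J,E,A),X));
Scanning left-to-right, naming '(' by encounter order:
  pos 0: '(' -> open internal node _0 (depth 1)
  pos 3: '(' -> open internal node _1 (depth 2)
  pos 8: '(' -> open internal node _2 (depth 3)
  pos 14: ')' -> close internal node _2 (now at depth 2)
  pos 17: ')' -> close internal node _1 (now at depth 1)
  pos 18: ')' -> close internal node _0 (now at depth 0)
Total internal nodes: 3
BFS adjacency from root:
  _0: Y _1
  _1: B L _2 X
  _2: J E A

Answer: _0: Y _1
_1: B L _2 X
_2: J E A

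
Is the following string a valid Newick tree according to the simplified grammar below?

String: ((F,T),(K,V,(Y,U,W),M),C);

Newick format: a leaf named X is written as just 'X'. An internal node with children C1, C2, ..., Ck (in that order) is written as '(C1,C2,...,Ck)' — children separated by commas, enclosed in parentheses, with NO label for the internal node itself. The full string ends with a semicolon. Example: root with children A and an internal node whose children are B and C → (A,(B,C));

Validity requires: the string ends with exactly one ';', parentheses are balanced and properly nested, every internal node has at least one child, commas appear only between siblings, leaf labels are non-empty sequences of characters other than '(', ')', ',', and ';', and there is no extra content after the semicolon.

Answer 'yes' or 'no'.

Answer: yes

Derivation:
Input: ((F,T),(K,V,(Y,U,W),M),C);
Paren balance: 4 '(' vs 4 ')' OK
Ends with single ';': True
Full parse: OK
Valid: True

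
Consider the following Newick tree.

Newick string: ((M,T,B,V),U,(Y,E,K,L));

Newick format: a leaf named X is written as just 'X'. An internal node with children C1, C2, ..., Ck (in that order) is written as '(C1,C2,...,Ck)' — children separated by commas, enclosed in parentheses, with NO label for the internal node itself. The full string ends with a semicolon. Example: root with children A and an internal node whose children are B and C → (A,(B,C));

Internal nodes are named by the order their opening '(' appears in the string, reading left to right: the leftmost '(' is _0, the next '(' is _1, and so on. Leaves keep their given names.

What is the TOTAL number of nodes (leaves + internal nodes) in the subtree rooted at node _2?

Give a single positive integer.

Newick: ((M,T,B,V),U,(Y,E,K,L));
Locate _2: it is the '(' at position 13 (the 3rd '(' reading left to right).
Query: subtree rooted at _2
_2: subtree_size = 1 + 4
  Y: subtree_size = 1 + 0
  E: subtree_size = 1 + 0
  K: subtree_size = 1 + 0
  L: subtree_size = 1 + 0
Total subtree size of _2: 5

Answer: 5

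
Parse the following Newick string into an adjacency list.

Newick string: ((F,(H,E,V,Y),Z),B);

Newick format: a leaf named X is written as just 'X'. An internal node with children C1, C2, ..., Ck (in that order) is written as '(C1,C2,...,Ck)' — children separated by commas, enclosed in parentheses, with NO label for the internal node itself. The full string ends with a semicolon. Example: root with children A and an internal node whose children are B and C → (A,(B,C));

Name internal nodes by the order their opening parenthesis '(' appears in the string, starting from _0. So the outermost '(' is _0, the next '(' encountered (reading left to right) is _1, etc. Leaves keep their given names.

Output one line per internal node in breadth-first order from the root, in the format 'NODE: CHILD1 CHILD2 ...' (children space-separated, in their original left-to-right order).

Input: ((F,(H,E,V,Y),Z),B);
Scanning left-to-right, naming '(' by encounter order:
  pos 0: '(' -> open internal node _0 (depth 1)
  pos 1: '(' -> open internal node _1 (depth 2)
  pos 4: '(' -> open internal node _2 (depth 3)
  pos 12: ')' -> close internal node _2 (now at depth 2)
  pos 15: ')' -> close internal node _1 (now at depth 1)
  pos 18: ')' -> close internal node _0 (now at depth 0)
Total internal nodes: 3
BFS adjacency from root:
  _0: _1 B
  _1: F _2 Z
  _2: H E V Y

Answer: _0: _1 B
_1: F _2 Z
_2: H E V Y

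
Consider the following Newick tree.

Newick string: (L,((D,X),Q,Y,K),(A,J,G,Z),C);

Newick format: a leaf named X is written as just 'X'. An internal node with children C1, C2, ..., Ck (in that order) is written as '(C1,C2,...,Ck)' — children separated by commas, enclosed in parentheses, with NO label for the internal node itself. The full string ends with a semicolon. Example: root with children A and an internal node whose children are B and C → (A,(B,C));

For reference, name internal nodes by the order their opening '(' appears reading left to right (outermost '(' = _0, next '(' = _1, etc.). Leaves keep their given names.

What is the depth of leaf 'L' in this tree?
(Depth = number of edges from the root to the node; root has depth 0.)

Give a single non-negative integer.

Newick: (L,((D,X),Q,Y,K),(A,J,G,Z),C);
Naming internals by '(' encounter order: outermost '(' = _0, next = _1, ...
Query node: L
Path from root: _0 -> L
Depth of L: 1 (number of edges from root)

Answer: 1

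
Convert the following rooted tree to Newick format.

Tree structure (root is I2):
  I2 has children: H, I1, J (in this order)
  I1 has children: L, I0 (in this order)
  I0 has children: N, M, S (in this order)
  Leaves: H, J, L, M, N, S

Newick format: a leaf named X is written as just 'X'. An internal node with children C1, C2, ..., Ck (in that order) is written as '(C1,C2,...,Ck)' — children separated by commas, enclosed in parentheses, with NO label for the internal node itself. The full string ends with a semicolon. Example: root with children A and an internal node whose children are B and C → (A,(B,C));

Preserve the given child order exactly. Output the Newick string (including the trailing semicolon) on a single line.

Answer: (H,(L,(N,M,S)),J);

Derivation:
internal I2 with children ['H', 'I1', 'J']
  leaf 'H' → 'H'
  internal I1 with children ['L', 'I0']
    leaf 'L' → 'L'
    internal I0 with children ['N', 'M', 'S']
      leaf 'N' → 'N'
      leaf 'M' → 'M'
      leaf 'S' → 'S'
    → '(N,M,S)'
  → '(L,(N,M,S))'
  leaf 'J' → 'J'
→ '(H,(L,(N,M,S)),J)'
Final: (H,(L,(N,M,S)),J);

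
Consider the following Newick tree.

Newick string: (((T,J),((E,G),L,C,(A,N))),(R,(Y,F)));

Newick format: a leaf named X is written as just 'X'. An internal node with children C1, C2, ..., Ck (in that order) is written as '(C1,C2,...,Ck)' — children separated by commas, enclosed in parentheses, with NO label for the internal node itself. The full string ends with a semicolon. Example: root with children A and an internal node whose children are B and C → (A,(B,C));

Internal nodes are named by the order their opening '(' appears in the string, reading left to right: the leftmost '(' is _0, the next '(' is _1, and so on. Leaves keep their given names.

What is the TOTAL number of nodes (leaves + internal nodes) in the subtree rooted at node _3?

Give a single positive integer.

Answer: 9

Derivation:
Newick: (((T,J),((E,G),L,C,(A,N))),(R,(Y,F)));
Locate _3: it is the '(' at position 8 (the 4th '(' reading left to right).
Query: subtree rooted at _3
_3: subtree_size = 1 + 8
  _4: subtree_size = 1 + 2
    E: subtree_size = 1 + 0
    G: subtree_size = 1 + 0
  L: subtree_size = 1 + 0
  C: subtree_size = 1 + 0
  _5: subtree_size = 1 + 2
    A: subtree_size = 1 + 0
    N: subtree_size = 1 + 0
Total subtree size of _3: 9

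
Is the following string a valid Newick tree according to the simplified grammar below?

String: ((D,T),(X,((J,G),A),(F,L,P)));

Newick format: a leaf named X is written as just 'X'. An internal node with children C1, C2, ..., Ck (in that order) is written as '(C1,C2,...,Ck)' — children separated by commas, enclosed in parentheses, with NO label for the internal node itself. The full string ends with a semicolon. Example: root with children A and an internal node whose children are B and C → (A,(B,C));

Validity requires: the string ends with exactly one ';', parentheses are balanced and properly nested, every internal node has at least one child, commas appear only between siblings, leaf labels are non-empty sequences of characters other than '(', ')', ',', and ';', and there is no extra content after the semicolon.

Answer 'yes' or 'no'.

Answer: yes

Derivation:
Input: ((D,T),(X,((J,G),A),(F,L,P)));
Paren balance: 6 '(' vs 6 ')' OK
Ends with single ';': True
Full parse: OK
Valid: True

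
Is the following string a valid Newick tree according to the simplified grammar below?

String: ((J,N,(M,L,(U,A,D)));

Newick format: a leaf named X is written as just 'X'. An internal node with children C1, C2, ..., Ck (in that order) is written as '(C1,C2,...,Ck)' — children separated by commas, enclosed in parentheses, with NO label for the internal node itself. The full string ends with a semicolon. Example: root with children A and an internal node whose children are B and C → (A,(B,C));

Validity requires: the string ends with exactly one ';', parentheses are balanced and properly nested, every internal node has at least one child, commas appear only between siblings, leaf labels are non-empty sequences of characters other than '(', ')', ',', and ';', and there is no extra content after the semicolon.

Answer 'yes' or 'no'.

Answer: no

Derivation:
Input: ((J,N,(M,L,(U,A,D)));
Paren balance: 4 '(' vs 3 ')' MISMATCH
Ends with single ';': True
Full parse: FAILS (expected , or ) at pos 20)
Valid: False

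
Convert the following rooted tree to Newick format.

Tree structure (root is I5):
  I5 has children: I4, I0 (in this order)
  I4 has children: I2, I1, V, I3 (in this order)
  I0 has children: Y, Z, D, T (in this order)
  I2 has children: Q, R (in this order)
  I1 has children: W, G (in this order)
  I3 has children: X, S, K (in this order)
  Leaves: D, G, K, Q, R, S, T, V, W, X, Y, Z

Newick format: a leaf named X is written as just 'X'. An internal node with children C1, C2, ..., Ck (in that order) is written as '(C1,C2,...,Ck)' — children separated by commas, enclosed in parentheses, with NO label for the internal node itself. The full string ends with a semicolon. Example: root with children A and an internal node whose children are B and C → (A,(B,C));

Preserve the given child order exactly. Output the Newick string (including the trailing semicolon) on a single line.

Answer: (((Q,R),(W,G),V,(X,S,K)),(Y,Z,D,T));

Derivation:
internal I5 with children ['I4', 'I0']
  internal I4 with children ['I2', 'I1', 'V', 'I3']
    internal I2 with children ['Q', 'R']
      leaf 'Q' → 'Q'
      leaf 'R' → 'R'
    → '(Q,R)'
    internal I1 with children ['W', 'G']
      leaf 'W' → 'W'
      leaf 'G' → 'G'
    → '(W,G)'
    leaf 'V' → 'V'
    internal I3 with children ['X', 'S', 'K']
      leaf 'X' → 'X'
      leaf 'S' → 'S'
      leaf 'K' → 'K'
    → '(X,S,K)'
  → '((Q,R),(W,G),V,(X,S,K))'
  internal I0 with children ['Y', 'Z', 'D', 'T']
    leaf 'Y' → 'Y'
    leaf 'Z' → 'Z'
    leaf 'D' → 'D'
    leaf 'T' → 'T'
  → '(Y,Z,D,T)'
→ '(((Q,R),(W,G),V,(X,S,K)),(Y,Z,D,T))'
Final: (((Q,R),(W,G),V,(X,S,K)),(Y,Z,D,T));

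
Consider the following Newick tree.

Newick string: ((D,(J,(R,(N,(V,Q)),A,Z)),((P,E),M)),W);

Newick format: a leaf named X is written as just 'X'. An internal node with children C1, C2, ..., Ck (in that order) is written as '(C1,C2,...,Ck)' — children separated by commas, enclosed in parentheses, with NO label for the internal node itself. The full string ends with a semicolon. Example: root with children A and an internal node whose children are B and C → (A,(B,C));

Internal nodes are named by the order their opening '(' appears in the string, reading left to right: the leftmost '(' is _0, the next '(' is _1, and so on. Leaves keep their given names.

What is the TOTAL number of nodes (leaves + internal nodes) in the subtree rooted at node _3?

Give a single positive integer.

Answer: 9

Derivation:
Newick: ((D,(J,(R,(N,(V,Q)),A,Z)),((P,E),M)),W);
Locate _3: it is the '(' at position 7 (the 4th '(' reading left to right).
Query: subtree rooted at _3
_3: subtree_size = 1 + 8
  R: subtree_size = 1 + 0
  _4: subtree_size = 1 + 4
    N: subtree_size = 1 + 0
    _5: subtree_size = 1 + 2
      V: subtree_size = 1 + 0
      Q: subtree_size = 1 + 0
  A: subtree_size = 1 + 0
  Z: subtree_size = 1 + 0
Total subtree size of _3: 9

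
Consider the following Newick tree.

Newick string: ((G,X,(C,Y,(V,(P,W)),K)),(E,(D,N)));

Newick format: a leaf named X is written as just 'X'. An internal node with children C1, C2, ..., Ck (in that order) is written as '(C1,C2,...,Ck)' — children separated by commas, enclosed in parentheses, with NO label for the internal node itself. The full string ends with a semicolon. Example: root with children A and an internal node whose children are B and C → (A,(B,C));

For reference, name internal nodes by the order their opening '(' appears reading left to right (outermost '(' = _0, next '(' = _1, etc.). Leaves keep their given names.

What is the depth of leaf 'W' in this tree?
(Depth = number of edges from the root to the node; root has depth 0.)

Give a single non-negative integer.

Answer: 5

Derivation:
Newick: ((G,X,(C,Y,(V,(P,W)),K)),(E,(D,N)));
Naming internals by '(' encounter order: outermost '(' = _0, next = _1, ...
Query node: W
Path from root: _0 -> _1 -> _2 -> _3 -> _4 -> W
Depth of W: 5 (number of edges from root)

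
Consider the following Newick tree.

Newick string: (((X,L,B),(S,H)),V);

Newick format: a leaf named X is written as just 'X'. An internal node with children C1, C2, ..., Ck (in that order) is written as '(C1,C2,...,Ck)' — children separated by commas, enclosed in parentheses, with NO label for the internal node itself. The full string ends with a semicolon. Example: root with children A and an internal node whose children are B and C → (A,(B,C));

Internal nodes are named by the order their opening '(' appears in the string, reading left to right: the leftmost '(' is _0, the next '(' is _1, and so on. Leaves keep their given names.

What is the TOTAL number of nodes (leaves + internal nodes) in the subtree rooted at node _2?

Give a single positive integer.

Newick: (((X,L,B),(S,H)),V);
Locate _2: it is the '(' at position 2 (the 3rd '(' reading left to right).
Query: subtree rooted at _2
_2: subtree_size = 1 + 3
  X: subtree_size = 1 + 0
  L: subtree_size = 1 + 0
  B: subtree_size = 1 + 0
Total subtree size of _2: 4

Answer: 4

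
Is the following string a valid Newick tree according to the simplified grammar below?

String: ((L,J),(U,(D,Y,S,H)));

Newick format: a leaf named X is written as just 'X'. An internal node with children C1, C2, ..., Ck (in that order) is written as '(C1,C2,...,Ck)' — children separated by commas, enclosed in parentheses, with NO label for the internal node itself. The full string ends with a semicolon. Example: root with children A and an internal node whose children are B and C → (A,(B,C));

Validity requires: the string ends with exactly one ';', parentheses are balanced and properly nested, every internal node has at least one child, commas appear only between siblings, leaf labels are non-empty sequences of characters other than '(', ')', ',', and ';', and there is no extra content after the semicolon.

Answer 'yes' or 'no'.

Input: ((L,J),(U,(D,Y,S,H)));
Paren balance: 4 '(' vs 4 ')' OK
Ends with single ';': True
Full parse: OK
Valid: True

Answer: yes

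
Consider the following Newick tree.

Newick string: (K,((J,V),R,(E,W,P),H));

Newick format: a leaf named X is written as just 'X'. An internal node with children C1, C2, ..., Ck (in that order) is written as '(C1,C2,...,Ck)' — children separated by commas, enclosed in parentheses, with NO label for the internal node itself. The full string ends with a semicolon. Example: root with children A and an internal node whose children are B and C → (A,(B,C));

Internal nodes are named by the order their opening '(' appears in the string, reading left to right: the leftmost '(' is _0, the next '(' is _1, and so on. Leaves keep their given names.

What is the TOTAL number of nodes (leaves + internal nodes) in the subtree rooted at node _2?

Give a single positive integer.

Newick: (K,((J,V),R,(E,W,P),H));
Locate _2: it is the '(' at position 4 (the 3rd '(' reading left to right).
Query: subtree rooted at _2
_2: subtree_size = 1 + 2
  J: subtree_size = 1 + 0
  V: subtree_size = 1 + 0
Total subtree size of _2: 3

Answer: 3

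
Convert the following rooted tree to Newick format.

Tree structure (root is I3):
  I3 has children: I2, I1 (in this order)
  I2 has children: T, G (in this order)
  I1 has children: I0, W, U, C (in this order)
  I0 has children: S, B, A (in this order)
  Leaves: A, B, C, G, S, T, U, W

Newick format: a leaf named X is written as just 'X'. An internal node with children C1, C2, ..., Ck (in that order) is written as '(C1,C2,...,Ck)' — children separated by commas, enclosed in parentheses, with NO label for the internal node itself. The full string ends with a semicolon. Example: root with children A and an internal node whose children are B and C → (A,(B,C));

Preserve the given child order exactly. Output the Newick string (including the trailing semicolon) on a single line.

Answer: ((T,G),((S,B,A),W,U,C));

Derivation:
internal I3 with children ['I2', 'I1']
  internal I2 with children ['T', 'G']
    leaf 'T' → 'T'
    leaf 'G' → 'G'
  → '(T,G)'
  internal I1 with children ['I0', 'W', 'U', 'C']
    internal I0 with children ['S', 'B', 'A']
      leaf 'S' → 'S'
      leaf 'B' → 'B'
      leaf 'A' → 'A'
    → '(S,B,A)'
    leaf 'W' → 'W'
    leaf 'U' → 'U'
    leaf 'C' → 'C'
  → '((S,B,A),W,U,C)'
→ '((T,G),((S,B,A),W,U,C))'
Final: ((T,G),((S,B,A),W,U,C));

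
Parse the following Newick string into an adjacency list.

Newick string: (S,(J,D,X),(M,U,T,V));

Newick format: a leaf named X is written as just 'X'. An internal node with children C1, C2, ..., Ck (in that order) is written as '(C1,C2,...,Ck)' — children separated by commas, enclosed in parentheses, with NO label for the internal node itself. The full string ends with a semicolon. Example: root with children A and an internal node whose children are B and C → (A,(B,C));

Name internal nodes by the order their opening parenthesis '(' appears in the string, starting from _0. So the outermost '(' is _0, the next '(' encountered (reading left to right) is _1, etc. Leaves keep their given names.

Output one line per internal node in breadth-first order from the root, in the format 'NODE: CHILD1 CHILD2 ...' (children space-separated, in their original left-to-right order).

Answer: _0: S _1 _2
_1: J D X
_2: M U T V

Derivation:
Input: (S,(J,D,X),(M,U,T,V));
Scanning left-to-right, naming '(' by encounter order:
  pos 0: '(' -> open internal node _0 (depth 1)
  pos 3: '(' -> open internal node _1 (depth 2)
  pos 9: ')' -> close internal node _1 (now at depth 1)
  pos 11: '(' -> open internal node _2 (depth 2)
  pos 19: ')' -> close internal node _2 (now at depth 1)
  pos 20: ')' -> close internal node _0 (now at depth 0)
Total internal nodes: 3
BFS adjacency from root:
  _0: S _1 _2
  _1: J D X
  _2: M U T V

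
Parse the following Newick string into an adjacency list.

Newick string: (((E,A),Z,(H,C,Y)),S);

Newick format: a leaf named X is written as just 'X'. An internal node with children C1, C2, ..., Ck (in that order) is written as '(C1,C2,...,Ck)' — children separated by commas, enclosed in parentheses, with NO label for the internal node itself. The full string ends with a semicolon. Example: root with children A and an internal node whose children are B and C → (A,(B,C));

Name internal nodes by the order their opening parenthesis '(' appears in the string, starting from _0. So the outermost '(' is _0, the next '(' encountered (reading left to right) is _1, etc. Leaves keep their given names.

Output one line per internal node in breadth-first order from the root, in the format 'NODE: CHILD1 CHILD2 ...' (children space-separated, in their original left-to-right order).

Input: (((E,A),Z,(H,C,Y)),S);
Scanning left-to-right, naming '(' by encounter order:
  pos 0: '(' -> open internal node _0 (depth 1)
  pos 1: '(' -> open internal node _1 (depth 2)
  pos 2: '(' -> open internal node _2 (depth 3)
  pos 6: ')' -> close internal node _2 (now at depth 2)
  pos 10: '(' -> open internal node _3 (depth 3)
  pos 16: ')' -> close internal node _3 (now at depth 2)
  pos 17: ')' -> close internal node _1 (now at depth 1)
  pos 20: ')' -> close internal node _0 (now at depth 0)
Total internal nodes: 4
BFS adjacency from root:
  _0: _1 S
  _1: _2 Z _3
  _2: E A
  _3: H C Y

Answer: _0: _1 S
_1: _2 Z _3
_2: E A
_3: H C Y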